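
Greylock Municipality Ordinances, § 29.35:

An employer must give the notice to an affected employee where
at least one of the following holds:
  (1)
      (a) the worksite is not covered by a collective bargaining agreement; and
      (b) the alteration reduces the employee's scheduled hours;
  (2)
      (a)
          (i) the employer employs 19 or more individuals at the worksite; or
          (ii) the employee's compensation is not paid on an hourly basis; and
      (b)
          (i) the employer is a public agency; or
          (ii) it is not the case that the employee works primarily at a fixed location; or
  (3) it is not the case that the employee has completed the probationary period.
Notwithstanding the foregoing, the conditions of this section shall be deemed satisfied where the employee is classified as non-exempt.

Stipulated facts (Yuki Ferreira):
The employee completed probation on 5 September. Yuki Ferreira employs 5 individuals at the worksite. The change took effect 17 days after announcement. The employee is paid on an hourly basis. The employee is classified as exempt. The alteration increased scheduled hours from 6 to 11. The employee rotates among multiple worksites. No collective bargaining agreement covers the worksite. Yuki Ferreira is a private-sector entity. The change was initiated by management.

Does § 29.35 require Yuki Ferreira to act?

No — not required.

(a) no CBA — satisfied.
(b) hours reduced — not satisfied.
(1) = T AND F = false.
(i) ≥ 19 at site — not met.
(ii) not (hourly-paid) — not satisfied.
(a) = F OR F = false.
(i) public agency — not satisfied.
(ii) not (fixed location) — met.
(b): F OR T → true.
(2): F AND T → false.
(3) not (past probation) — not satisfied.
Overall = F OR F OR F = false.
Exception (non-exempt) — not satisfied.
Result: main false OR exception false → false.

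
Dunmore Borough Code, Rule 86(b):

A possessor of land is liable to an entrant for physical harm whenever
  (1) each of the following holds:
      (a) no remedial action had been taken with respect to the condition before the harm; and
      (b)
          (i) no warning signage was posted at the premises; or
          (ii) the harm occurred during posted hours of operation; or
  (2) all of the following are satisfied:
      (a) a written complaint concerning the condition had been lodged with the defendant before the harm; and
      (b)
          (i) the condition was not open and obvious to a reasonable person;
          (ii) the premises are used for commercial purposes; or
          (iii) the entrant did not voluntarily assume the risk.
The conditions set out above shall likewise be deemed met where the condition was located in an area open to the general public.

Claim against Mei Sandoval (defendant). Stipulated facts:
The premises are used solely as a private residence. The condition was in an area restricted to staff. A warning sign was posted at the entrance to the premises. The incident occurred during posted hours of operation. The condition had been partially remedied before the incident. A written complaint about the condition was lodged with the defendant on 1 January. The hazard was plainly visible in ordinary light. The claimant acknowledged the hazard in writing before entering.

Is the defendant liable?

No — not liable.

(a) no remedial action — not met.
(i) no signage posted — not satisfied.
(ii) during posted hours — holds.
(b) = F OR T = true.
(1): F AND T → false.
(a) complaint lodged — met.
(i) not open/obvious — not satisfied.
(ii) commercial use — not satisfied.
(iii) no assumed risk — fails.
So (b) is not satisfied (F OR F OR F).
(2) = T AND F = false.
So Overall is not satisfied (F OR F).
Exception (public area) — not satisfied.
Result: main false OR exception false → false.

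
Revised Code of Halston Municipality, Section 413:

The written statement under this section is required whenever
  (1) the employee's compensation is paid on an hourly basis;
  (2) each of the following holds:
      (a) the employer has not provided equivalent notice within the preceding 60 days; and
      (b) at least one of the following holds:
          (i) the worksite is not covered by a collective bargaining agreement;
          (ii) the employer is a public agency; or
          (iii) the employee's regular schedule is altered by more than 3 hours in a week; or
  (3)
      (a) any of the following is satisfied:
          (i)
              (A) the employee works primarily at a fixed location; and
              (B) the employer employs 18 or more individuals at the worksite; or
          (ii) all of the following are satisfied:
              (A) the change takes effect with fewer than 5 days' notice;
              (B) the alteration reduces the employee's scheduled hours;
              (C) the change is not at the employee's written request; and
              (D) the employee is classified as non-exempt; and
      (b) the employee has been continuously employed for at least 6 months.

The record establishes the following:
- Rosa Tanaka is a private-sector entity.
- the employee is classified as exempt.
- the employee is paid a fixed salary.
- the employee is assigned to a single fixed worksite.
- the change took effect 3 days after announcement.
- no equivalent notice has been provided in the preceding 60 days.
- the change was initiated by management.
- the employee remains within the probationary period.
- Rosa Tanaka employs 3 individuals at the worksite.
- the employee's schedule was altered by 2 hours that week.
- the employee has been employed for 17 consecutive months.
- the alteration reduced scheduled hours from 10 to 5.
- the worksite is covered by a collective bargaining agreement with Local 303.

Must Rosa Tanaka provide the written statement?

(1) hourly-paid — fails.
(a) no recent notice — met.
(i) no CBA — fails.
(ii) public agency — fails.
(iii) schedule shift > 3h — not satisfied.
(b) = F OR F OR F = false.
(2) = T AND F = false.
(A) fixed location — met.
(B) ≥ 18 at site — not met.
(i): T AND F → false.
(A) < 5 days' notice — met.
(B) hours reduced — met.
(C) not employee-requested — holds.
(D) non-exempt — not satisfied.
(ii): T AND T AND T AND F → false.
So (a) is not satisfied (F OR F).
(b) tenure ≥ 6 mo. — holds.
(3) = F AND T = false.
So Overall is not satisfied (F OR F OR F).

No — not required.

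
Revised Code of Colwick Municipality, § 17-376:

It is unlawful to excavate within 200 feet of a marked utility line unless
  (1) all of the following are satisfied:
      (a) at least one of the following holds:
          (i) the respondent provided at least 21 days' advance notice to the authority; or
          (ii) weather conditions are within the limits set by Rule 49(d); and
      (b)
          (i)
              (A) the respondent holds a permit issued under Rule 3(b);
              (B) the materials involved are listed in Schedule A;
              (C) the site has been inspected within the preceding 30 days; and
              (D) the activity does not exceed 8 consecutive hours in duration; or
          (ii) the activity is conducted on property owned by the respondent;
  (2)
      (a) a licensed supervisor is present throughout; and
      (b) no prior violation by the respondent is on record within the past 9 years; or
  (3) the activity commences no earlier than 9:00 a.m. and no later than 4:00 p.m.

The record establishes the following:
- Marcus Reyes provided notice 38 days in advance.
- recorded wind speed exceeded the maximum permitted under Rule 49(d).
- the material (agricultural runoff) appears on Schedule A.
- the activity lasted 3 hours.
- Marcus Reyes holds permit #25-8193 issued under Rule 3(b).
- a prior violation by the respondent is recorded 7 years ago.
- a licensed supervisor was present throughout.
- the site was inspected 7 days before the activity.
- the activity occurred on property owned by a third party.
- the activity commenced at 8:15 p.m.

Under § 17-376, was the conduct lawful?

(i) ≥21 days' notice — met.
(ii) weather ok — fails.
(a) = T OR F = true.
(A) holds permit — met.
(B) Schedule A material — met.
(C) site inspected — satisfied.
(D) ≤ 8 hrs duration — holds.
(i): T AND T AND T AND T → true.
(ii) own property — not satisfied.
(b): T OR F → true.
(1) = T AND T = true.
(a) supervisor present — met.
(b) no prior violation — not met.
(2): T AND F → false.
(3) start within hours — not satisfied.
So Overall is satisfied (T OR F OR F).

Yes — lawful.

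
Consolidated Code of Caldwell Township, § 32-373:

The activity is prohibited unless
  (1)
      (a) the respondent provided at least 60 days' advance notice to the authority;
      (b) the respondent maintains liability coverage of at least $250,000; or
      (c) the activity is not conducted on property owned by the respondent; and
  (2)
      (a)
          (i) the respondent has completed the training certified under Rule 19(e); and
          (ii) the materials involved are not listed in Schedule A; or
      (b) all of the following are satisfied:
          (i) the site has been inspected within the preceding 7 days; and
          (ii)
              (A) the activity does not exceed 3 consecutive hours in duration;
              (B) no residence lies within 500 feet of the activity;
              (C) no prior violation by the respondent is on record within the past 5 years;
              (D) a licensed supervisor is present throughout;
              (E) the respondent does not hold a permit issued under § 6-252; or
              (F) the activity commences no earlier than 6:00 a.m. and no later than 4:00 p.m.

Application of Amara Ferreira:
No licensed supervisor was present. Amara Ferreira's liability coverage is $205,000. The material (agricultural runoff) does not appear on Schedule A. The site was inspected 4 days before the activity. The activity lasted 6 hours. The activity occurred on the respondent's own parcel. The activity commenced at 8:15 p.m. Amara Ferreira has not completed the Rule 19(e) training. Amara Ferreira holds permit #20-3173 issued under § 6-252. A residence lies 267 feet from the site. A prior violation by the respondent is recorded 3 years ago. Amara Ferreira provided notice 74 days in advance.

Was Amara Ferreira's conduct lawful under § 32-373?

No — unlawful.

(a) ≥60 days' notice — holds.
(b) coverage ≥ $250,000 — fails.
(c) not (own property) — not satisfied.
(1) = T OR F OR F = true.
(i) training certified — fails.
(ii) not (Schedule A material) — holds.
(a): F AND T → false.
(i) site inspected — met.
(A) ≤ 3 hrs duration — fails.
(B) no residence in 500 ft — not met.
(C) no prior violation — not satisfied.
(D) supervisor present — not satisfied.
(E) not (holds permit) — fails.
(F) start within hours — not satisfied.
(ii): F OR F OR F OR F OR F OR F → false.
So (b) is not satisfied (T AND F).
(2) = F OR F = false.
So Overall is not satisfied (T AND F).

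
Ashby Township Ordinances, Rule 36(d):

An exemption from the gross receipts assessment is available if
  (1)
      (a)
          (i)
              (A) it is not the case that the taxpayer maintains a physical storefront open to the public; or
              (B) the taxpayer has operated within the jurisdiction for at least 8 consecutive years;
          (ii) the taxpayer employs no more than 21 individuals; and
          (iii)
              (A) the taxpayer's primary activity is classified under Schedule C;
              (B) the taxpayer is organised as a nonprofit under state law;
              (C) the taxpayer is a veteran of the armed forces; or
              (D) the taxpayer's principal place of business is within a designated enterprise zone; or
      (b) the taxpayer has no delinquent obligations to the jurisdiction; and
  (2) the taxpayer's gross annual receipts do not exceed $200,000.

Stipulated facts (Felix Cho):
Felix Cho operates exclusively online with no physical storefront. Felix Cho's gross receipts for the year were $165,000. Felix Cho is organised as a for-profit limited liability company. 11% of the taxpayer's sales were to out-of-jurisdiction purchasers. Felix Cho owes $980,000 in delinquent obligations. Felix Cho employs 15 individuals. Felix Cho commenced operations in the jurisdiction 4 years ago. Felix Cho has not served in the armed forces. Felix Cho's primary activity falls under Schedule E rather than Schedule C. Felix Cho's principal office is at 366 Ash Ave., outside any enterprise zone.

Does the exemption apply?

(A) not (has storefront) — holds.
(B) ≥ 8 yrs in jurisdiction — not met.
(i) = T OR F = true.
(ii) ≤ 21 employees — met.
(A) Schedule C activity — not satisfied.
(B) nonprofit — not satisfied.
(C) veteran — not satisfied.
(D) in enterprise zone — not satisfied.
(iii): F OR F OR F OR F → false.
So (a) is not satisfied (T AND T AND F).
(b) no delinquency — fails.
(1) = F OR F = false.
(2) receipts ≤ $200,000 — met.
So Overall is not satisfied (F AND T).

No — not exempt.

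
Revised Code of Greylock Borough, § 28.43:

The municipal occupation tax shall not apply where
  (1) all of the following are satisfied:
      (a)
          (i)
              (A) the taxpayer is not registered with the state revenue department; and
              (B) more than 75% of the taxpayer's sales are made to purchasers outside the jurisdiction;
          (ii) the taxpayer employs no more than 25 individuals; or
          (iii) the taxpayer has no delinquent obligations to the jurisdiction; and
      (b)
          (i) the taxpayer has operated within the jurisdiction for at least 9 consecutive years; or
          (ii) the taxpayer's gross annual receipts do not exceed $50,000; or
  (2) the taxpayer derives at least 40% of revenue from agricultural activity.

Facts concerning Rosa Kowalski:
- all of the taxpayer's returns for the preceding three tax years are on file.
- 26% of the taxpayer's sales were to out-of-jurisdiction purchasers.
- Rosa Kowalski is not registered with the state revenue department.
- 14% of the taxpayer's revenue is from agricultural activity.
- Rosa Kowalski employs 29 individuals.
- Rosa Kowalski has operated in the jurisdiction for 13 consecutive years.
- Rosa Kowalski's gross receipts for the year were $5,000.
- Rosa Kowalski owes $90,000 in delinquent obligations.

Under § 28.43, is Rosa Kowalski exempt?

No — not exempt.

(A) not (state-registered) — holds.
(B) >75% out-of-jur. sales — not met.
(i): T AND F → false.
(ii) ≤ 25 employees — not met.
(iii) no delinquency — fails.
So (a) is not satisfied (F OR F OR F).
(i) ≥ 9 yrs in jurisdiction — holds.
(ii) receipts ≤ $50,000 — satisfied.
So (b) is satisfied (T OR T).
(1) = F AND T = false.
(2) ≥40% agricultural — not satisfied.
Overall: F OR F → false.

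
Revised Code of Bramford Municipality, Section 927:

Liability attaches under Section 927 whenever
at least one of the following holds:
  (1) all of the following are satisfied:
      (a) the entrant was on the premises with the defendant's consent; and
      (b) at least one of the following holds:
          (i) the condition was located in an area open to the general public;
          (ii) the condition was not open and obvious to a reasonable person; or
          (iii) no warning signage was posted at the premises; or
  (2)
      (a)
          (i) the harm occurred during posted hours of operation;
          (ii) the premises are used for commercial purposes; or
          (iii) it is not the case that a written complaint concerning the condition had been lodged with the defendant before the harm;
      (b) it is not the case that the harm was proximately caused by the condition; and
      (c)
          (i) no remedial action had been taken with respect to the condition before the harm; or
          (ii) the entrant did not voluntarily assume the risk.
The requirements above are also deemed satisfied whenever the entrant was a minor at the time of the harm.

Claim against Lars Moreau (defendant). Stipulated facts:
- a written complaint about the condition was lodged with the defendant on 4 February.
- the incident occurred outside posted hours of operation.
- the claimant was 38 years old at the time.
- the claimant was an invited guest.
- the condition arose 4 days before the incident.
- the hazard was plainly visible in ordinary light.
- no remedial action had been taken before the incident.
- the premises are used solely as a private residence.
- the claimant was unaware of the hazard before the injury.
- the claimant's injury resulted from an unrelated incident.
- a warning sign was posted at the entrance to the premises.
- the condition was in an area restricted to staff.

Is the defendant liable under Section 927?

No — not liable.

(a) consent to enter — satisfied.
(i) public area — not met.
(ii) not open/obvious — not met.
(iii) no signage posted — not met.
(b): F OR F OR F → false.
So (1) is not satisfied (T AND F).
(i) during posted hours — not satisfied.
(ii) commercial use — fails.
(iii) not (complaint lodged) — not satisfied.
So (a) is not satisfied (F OR F OR F).
(b) not (proximate cause) — met.
(i) no remedial action — satisfied.
(ii) no assumed risk — met.
(c): T OR T → true.
(2) = F AND T AND T = false.
So Overall is not satisfied (F OR F).
Exception (entrant a minor) — not satisfied.
Result: main false OR exception false → false.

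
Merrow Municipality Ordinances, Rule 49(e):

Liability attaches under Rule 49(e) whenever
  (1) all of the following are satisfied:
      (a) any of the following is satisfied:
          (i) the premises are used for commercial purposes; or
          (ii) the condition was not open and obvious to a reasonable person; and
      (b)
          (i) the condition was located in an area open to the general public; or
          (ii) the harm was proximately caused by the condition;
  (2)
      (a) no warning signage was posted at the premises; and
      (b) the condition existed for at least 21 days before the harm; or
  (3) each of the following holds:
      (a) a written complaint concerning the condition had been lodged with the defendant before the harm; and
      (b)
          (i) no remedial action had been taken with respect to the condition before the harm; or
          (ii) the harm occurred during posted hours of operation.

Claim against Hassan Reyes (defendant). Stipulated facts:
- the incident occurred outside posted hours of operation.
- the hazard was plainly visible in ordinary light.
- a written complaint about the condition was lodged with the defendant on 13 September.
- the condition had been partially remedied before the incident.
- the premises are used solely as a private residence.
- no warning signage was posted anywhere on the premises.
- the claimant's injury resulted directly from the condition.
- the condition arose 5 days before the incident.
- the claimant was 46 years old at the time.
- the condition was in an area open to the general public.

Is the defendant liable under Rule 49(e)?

No — not liable.

(i) commercial use — not met.
(ii) not open/obvious — fails.
(a) = F OR F = false.
(i) public area — met.
(ii) proximate cause — met.
So (b) is satisfied (T OR T).
(1): F AND T → false.
(a) no signage posted — met.
(b) condition ≥21 days old — not satisfied.
(2) = T AND F = false.
(a) complaint lodged — holds.
(i) no remedial action — fails.
(ii) during posted hours — not met.
So (b) is not satisfied (F OR F).
(3) = T AND F = false.
So Overall is not satisfied (F OR F OR F).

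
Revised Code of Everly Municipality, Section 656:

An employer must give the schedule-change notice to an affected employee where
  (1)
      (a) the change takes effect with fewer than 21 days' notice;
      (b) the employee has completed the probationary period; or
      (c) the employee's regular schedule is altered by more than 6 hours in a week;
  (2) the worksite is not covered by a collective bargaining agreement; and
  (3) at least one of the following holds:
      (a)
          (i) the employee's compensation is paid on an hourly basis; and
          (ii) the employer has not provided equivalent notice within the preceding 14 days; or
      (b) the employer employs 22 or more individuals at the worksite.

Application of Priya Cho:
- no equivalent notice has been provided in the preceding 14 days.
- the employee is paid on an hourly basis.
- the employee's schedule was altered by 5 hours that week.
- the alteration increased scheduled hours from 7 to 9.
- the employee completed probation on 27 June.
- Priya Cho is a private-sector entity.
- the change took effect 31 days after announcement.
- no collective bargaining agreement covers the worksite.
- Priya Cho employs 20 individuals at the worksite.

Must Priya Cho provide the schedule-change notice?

Yes — required.

(a) < 21 days' notice — not satisfied.
(b) past probation — met.
(c) schedule shift > 6h — not satisfied.
(1): F OR T OR F → true.
(2) no CBA — holds.
(i) hourly-paid — satisfied.
(ii) no recent notice — holds.
So (a) is satisfied (T AND T).
(b) ≥ 22 at site — fails.
(3): T OR F → true.
Overall = T AND T AND T = true.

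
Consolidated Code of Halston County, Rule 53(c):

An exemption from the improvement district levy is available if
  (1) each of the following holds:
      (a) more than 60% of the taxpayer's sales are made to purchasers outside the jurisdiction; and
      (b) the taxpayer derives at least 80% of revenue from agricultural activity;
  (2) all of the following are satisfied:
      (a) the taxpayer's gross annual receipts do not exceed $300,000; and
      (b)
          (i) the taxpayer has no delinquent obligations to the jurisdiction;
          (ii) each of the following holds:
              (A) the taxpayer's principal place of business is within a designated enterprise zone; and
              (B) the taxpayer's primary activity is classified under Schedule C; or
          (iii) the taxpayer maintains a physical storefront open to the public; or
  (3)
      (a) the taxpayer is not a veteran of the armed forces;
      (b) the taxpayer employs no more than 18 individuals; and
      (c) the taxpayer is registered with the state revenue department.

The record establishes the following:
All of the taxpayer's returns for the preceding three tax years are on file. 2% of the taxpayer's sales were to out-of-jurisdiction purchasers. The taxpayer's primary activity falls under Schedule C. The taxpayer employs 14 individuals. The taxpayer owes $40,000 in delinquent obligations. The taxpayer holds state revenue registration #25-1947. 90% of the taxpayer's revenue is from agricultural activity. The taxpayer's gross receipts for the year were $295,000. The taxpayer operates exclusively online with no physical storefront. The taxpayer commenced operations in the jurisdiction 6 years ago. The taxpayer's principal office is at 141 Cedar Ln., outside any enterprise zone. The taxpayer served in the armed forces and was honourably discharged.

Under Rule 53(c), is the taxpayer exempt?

No — not exempt.

(a) >60% out-of-jur. sales — not met.
(b) ≥80% agricultural — holds.
(1) = F AND T = false.
(a) receipts ≤ $300,000 — met.
(i) no delinquency — not met.
(A) in enterprise zone — not met.
(B) Schedule C activity — met.
So (ii) is not satisfied (F AND T).
(iii) has storefront — not met.
(b): F OR F OR F → false.
(2): T AND F → false.
(a) not (veteran) — fails.
(b) ≤ 18 employees — satisfied.
(c) state-registered — met.
(3) = F AND T AND T = false.
Overall: F OR F OR F → false.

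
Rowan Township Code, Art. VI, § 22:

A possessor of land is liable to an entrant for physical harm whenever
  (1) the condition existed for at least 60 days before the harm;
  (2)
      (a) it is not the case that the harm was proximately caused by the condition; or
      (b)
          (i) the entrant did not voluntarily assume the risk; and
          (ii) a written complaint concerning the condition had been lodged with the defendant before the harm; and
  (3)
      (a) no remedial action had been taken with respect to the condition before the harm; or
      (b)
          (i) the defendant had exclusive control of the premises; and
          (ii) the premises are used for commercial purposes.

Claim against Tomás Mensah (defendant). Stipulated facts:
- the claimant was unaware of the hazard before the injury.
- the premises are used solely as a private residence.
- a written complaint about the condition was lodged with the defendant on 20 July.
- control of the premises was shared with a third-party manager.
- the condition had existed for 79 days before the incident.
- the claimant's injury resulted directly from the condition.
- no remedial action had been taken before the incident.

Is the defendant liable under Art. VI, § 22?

Yes — liable.

(1) condition ≥60 days old — satisfied.
(a) not (proximate cause) — fails.
(i) no assumed risk — met.
(ii) complaint lodged — holds.
(b): T AND T → true.
(2): F OR T → true.
(a) no remedial action — met.
(i) exclusive control — not met.
(ii) commercial use — not satisfied.
So (b) is not satisfied (F AND F).
(3) = T OR F = true.
Overall = T AND T AND T = true.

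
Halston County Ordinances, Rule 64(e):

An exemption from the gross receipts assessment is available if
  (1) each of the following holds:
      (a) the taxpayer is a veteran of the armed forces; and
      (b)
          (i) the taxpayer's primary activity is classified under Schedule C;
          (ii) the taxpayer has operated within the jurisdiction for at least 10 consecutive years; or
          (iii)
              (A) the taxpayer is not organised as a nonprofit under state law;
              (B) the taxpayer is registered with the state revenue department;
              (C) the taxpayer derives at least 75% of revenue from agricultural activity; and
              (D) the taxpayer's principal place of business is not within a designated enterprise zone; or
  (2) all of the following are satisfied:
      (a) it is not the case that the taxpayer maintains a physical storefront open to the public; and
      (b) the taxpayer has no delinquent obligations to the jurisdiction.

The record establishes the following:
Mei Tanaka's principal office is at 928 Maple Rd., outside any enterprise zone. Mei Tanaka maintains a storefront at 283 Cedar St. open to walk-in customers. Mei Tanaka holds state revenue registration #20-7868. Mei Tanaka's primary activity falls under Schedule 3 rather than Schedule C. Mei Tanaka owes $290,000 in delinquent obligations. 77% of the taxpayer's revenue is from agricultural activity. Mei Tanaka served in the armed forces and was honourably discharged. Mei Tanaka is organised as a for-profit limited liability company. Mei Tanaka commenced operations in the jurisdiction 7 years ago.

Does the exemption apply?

(a) veteran — holds.
(i) Schedule C activity — not met.
(ii) ≥ 10 yrs in jurisdiction — not met.
(A) not (nonprofit) — holds.
(B) state-registered — holds.
(C) ≥75% agricultural — satisfied.
(D) not (in enterprise zone) — met.
So (iii) is satisfied (T AND T AND T AND T).
(b): F OR F OR T → true.
(1): T AND T → true.
(a) not (has storefront) — not met.
(b) no delinquency — not met.
(2): F AND F → false.
So Overall is satisfied (T OR F).

Yes — exempt.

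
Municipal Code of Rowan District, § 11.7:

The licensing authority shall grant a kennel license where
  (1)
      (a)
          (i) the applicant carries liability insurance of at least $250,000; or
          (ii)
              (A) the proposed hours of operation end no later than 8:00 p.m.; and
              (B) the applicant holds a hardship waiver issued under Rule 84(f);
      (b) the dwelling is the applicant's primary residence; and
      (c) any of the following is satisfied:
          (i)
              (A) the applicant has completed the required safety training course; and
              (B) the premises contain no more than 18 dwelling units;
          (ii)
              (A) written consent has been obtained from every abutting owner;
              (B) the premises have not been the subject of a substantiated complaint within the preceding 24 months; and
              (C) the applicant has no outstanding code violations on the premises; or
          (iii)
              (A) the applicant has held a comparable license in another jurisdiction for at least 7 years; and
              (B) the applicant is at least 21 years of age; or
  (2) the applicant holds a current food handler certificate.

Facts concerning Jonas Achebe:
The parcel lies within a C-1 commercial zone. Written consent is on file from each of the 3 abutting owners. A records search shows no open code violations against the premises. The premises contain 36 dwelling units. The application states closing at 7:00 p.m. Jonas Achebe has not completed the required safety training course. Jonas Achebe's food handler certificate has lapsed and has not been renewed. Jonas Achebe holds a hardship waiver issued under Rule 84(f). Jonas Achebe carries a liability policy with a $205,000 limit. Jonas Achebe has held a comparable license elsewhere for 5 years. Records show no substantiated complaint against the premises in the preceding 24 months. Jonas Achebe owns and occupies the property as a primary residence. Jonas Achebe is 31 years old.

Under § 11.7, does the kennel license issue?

Yes — granted.

(i) insurance ≥ $250,000 — not satisfied.
(A) closes by 8 p.m. — holds.
(B) hardship waiver — met.
(ii): T AND T → true.
So (a) is satisfied (F OR T).
(b) primary residence — met.
(A) safety training — not met.
(B) ≤ 18 units — not satisfied.
So (i) is not satisfied (F AND F).
(A) all abutters consent — met.
(B) no complaint in 24 mo. — satisfied.
(C) no code violations — holds.
(ii) = T AND T AND T = true.
(A) prior license ≥ 7 yr — not met.
(B) age ≥ 21 — holds.
(iii): F AND T → false.
So (c) is satisfied (F OR T OR F).
(1) = T AND T AND T = true.
(2) food handler cert. — not satisfied.
Overall = T OR F = true.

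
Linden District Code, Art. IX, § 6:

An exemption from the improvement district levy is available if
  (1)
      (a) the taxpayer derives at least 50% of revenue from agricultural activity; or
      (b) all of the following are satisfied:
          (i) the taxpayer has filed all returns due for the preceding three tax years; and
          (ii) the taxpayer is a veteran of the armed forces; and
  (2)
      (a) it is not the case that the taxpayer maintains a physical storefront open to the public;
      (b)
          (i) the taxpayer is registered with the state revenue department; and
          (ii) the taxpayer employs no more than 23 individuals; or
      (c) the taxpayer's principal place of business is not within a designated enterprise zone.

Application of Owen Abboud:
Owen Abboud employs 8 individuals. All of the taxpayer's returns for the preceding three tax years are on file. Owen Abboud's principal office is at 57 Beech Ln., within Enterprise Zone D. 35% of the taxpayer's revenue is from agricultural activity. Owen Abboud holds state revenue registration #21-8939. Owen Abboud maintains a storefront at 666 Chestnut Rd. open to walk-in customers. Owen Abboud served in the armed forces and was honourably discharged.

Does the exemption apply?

Yes — exempt.

(a) ≥50% agricultural — fails.
(i) returns current — satisfied.
(ii) veteran — met.
So (b) is satisfied (T AND T).
(1): F OR T → true.
(a) not (has storefront) — not satisfied.
(i) state-registered — holds.
(ii) ≤ 23 employees — holds.
(b) = T AND T = true.
(c) not (in enterprise zone) — fails.
(2): F OR T OR F → true.
Overall: T AND T → true.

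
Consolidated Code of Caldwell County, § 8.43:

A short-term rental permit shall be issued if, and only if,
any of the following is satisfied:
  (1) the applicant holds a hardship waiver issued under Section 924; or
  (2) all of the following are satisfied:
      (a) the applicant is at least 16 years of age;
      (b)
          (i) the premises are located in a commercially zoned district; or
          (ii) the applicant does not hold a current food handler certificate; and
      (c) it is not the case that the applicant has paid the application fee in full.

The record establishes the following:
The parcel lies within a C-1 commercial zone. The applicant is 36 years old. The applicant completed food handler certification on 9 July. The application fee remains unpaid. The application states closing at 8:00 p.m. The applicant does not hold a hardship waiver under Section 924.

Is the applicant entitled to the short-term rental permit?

Yes — granted.

(1) hardship waiver — not met.
(a) age ≥ 16 — holds.
(i) commercially zoned — met.
(ii) not (food handler cert.) — fails.
So (b) is satisfied (T OR F).
(c) not (fee paid) — satisfied.
So (2) is satisfied (T AND T AND T).
Overall = F OR T = true.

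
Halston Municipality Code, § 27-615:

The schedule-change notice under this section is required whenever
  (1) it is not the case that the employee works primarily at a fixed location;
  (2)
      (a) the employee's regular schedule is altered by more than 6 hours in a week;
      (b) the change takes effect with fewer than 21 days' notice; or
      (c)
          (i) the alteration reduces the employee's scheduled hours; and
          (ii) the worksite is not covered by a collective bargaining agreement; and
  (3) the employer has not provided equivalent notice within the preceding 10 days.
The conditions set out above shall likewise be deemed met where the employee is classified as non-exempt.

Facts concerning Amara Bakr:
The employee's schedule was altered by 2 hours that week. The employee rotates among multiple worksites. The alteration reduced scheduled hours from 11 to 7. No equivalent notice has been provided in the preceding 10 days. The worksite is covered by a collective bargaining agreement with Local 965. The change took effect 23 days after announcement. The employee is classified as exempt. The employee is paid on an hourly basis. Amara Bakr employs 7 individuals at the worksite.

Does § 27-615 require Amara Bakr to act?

No — not required.

(1) not (fixed location) — satisfied.
(a) schedule shift > 6h — not satisfied.
(b) < 21 days' notice — not satisfied.
(i) hours reduced — met.
(ii) no CBA — not met.
(c) = T AND F = false.
(2): F OR F OR F → false.
(3) no recent notice — met.
So Overall is not satisfied (T AND F AND T).
Exception (non-exempt) — not satisfied.
Result: main false OR exception false → false.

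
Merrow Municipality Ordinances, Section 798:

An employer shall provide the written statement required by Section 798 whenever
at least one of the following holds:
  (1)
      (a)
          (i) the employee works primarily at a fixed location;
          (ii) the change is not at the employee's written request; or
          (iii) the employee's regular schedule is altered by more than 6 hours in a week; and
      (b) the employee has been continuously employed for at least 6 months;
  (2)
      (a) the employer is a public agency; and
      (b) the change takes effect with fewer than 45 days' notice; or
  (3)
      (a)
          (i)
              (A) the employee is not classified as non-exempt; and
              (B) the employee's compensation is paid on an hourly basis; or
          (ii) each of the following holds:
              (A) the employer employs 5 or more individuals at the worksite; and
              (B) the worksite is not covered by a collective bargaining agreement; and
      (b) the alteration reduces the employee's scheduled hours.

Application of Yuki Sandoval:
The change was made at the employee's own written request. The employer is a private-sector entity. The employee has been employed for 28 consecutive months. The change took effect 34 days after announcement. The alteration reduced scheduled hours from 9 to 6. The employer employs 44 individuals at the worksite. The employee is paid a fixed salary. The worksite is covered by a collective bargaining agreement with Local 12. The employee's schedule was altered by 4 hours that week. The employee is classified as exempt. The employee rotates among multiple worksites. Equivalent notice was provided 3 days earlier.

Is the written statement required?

(i) fixed location — not met.
(ii) not employee-requested — fails.
(iii) schedule shift > 6h — not met.
So (a) is not satisfied (F OR F OR F).
(b) tenure ≥ 6 mo. — holds.
(1) = F AND T = false.
(a) public agency — not satisfied.
(b) < 45 days' notice — holds.
So (2) is not satisfied (F AND T).
(A) not (non-exempt) — satisfied.
(B) hourly-paid — fails.
(i) = T AND F = false.
(A) ≥ 5 at site — holds.
(B) no CBA — not satisfied.
(ii): T AND F → false.
(a) = F OR F = false.
(b) hours reduced — holds.
(3): F AND T → false.
Overall: F OR F OR F → false.

No — not required.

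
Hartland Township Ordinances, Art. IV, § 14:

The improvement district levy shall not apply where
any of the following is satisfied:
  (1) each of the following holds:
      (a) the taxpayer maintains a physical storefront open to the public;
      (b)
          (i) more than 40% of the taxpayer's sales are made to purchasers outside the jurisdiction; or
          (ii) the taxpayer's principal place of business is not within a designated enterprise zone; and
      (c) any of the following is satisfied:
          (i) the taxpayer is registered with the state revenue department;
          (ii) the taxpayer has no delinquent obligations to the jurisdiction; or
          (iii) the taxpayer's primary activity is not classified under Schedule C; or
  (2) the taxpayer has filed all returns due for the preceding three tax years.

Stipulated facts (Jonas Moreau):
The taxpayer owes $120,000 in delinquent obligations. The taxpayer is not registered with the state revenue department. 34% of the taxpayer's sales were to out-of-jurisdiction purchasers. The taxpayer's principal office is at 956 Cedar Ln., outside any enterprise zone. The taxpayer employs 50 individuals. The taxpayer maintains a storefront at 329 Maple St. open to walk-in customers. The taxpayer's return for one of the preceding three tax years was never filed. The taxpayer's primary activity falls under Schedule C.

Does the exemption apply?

No — not exempt.

(a) has storefront — met.
(i) >40% out-of-jur. sales — fails.
(ii) not (in enterprise zone) — satisfied.
(b): F OR T → true.
(i) state-registered — not met.
(ii) no delinquency — not satisfied.
(iii) not (Schedule C activity) — fails.
(c): F OR F OR F → false.
(1) = T AND T AND F = false.
(2) returns current — not met.
So Overall is not satisfied (F OR F).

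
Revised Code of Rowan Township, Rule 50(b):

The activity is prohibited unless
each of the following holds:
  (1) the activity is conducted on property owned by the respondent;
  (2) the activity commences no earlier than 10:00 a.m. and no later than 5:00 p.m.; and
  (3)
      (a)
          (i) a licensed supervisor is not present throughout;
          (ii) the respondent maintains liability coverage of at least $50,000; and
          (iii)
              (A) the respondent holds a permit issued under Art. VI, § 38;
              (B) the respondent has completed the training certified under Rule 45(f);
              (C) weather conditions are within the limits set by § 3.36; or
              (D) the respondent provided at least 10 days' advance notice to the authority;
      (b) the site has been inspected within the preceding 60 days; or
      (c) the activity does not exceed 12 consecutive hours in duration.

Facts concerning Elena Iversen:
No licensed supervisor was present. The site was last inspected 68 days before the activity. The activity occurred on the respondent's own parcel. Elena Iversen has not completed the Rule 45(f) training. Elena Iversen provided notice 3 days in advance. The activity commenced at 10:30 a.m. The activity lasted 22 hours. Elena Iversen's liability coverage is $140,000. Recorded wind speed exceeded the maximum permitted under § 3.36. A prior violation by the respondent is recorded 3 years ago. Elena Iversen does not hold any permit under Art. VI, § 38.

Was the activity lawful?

(1) own property — satisfied.
(2) start within hours — holds.
(i) not (supervisor present) — satisfied.
(ii) coverage ≥ $50,000 — met.
(A) holds permit — not satisfied.
(B) training certified — not satisfied.
(C) weather ok — not satisfied.
(D) ≥10 days' notice — not satisfied.
(iii) = F OR F OR F OR F = false.
(a) = T AND T AND F = false.
(b) site inspected — not satisfied.
(c) ≤ 12 hrs duration — not met.
(3) = F OR F OR F = false.
Overall = T AND T AND F = false.

No — unlawful.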